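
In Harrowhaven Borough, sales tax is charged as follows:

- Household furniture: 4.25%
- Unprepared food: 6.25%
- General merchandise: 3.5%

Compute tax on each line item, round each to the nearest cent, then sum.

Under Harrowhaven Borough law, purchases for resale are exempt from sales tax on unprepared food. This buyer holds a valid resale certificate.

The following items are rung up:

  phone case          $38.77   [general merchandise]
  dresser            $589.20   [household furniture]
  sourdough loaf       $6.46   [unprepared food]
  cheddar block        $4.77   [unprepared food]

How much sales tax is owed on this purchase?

Phone case $38.77: general merchandise → 3.5% → $1.36
Dresser $589.20: household furniture → 4.25% → $25.04
Sourdough loaf $6.46: unprepared food, buyer-exempt → 0% → $0.00
Cheddar block $4.77: unprepared food, buyer-exempt → 0% → $0.00
Total tax = $1.36 + $25.04 = $26.40

$26.40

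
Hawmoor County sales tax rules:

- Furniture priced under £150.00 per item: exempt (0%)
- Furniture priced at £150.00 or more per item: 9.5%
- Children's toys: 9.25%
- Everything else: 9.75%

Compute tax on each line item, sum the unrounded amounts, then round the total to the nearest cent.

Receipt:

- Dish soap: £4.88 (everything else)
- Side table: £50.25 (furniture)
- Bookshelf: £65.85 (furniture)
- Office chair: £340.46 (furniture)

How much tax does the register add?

Dish soap £4.88: everything else → 9.75% → £0.4758
Side table £50.25: furniture, under £150.00 → 0% → £0.00
Bookshelf £65.85: furniture, under £150.00 → 0% → £0.00
Office chair £340.46: furniture, £150.00 or more → 9.5% → £32.3437
Unrounded tax sum = £32.8195 → £32.82

£32.82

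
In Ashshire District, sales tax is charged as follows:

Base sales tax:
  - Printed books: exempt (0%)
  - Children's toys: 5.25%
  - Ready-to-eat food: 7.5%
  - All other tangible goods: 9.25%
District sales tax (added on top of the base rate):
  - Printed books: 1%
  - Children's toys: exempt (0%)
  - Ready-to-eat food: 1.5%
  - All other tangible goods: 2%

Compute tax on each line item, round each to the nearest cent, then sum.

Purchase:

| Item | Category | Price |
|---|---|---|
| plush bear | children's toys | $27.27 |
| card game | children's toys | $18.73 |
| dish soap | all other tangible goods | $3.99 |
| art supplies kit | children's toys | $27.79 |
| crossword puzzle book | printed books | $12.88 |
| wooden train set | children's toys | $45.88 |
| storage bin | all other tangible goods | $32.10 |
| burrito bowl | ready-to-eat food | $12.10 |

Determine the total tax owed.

$11.56

Plush bear $27.27: children's toys → 5.25% + 0% district = 5.25% → $1.43
Card game $18.73: children's toys → 5.25% + 0% district = 5.25% → $0.98
Dish soap $3.99: all other tangible goods → 9.25% + 2% district = 11.25% → $0.45
Art supplies kit $27.79: children's toys → 5.25% + 0% district = 5.25% → $1.46
Crossword puzzle book $12.88: printed books → 0% + 1% district = 1% → $0.13
Wooden train set $45.88: children's toys → 5.25% + 0% district = 5.25% → $2.41
Storage bin $32.10: all other tangible goods → 9.25% + 2% district = 11.25% → $3.61
Burrito bowl $12.10: ready-to-eat food → 7.5% + 1.5% district = 9% → $1.09
Total tax = $1.43 + $0.98 + $0.45 + $1.46 + $0.13 + $2.41 + $3.61 + $1.09 = $11.56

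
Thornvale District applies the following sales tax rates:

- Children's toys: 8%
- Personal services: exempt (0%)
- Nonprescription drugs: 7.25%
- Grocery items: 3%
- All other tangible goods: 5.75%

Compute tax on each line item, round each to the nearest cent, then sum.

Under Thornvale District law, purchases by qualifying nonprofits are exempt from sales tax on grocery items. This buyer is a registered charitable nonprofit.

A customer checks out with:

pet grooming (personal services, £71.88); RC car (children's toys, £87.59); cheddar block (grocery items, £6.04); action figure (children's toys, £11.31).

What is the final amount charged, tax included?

Pet grooming £71.88: personal services → 0% → £0.00
RC car £87.59: children's toys → 8% → £7.01
Cheddar block £6.04: grocery items, buyer-exempt → 0% → £0.00
Action figure £11.31: children's toys → 8% → £0.90
Subtotal = £176.82; tax = £7.91; total due = £184.73

£184.73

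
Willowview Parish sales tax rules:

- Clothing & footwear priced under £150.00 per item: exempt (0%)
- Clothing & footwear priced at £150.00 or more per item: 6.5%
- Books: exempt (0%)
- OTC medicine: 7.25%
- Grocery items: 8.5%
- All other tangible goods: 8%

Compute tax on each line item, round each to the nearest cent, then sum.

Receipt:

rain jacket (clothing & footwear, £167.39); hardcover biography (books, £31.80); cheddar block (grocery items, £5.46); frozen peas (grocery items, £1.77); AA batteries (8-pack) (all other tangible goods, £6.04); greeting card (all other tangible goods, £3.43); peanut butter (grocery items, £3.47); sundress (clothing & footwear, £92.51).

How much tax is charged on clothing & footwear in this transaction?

Rain jacket £167.39: clothing & footwear, £150.00 or more → 6.5% → £10.88
Sundress £92.51: clothing & footwear, under £150.00 → 0% → £0.00
Tax on clothing & footwear = £10.88 + £0.00 = £10.88

£10.88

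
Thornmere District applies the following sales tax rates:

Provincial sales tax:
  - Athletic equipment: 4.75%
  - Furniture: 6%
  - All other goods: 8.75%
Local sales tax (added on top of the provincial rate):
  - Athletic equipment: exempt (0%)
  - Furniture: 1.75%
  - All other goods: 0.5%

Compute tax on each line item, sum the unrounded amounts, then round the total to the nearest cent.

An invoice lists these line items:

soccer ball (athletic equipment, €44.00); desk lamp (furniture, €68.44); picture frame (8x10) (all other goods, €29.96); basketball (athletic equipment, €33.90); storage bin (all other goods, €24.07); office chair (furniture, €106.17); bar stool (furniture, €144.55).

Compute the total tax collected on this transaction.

Soccer ball €44.00: athletic equipment → 4.75% + 0% local = 4.75% → €2.09
Desk lamp €68.44: furniture → 6% + 1.75% local = 7.75% → €5.3041
Picture frame (8x10) €29.96: all other goods → 8.75% + 0.5% local = 9.25% → €2.7713
Basketball €33.90: athletic equipment → 4.75% + 0% local = 4.75% → €1.61025
Storage bin €24.07: all other goods → 8.75% + 0.5% local = 9.25% → €2.226475
Office chair €106.17: furniture → 6% + 1.75% local = 7.75% → €8.228175
Bar stool €144.55: furniture → 6% + 1.75% local = 7.75% → €11.202625
Unrounded tax sum = €33.432925 → €33.43

€33.43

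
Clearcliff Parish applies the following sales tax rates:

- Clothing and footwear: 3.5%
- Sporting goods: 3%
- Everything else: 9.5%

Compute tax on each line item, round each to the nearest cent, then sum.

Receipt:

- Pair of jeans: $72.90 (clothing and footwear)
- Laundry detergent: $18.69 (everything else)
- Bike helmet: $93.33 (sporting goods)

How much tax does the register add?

$7.13

Pair of jeans $72.90: clothing and footwear → 3.5% → $2.55
Laundry detergent $18.69: everything else → 9.5% → $1.78
Bike helmet $93.33: sporting goods → 3% → $2.80
Total tax = $2.55 + $1.78 + $2.80 = $7.13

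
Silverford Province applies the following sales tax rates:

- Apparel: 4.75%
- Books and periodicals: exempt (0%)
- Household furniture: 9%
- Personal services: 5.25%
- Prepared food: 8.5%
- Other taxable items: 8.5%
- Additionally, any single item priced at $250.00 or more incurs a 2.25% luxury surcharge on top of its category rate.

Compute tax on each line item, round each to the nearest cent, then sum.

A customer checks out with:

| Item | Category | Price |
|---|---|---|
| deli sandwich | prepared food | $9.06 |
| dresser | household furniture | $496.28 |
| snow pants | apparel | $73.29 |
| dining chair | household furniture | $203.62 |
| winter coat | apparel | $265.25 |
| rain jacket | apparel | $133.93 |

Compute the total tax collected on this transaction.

$103.34

Deli sandwich $9.06: prepared food → 8.5% → $0.77
Dresser $496.28: household furniture → 9% + 2.25% surcharge = 11.25% → $55.83
Snow pants $73.29: apparel → 4.75% → $3.48
Dining chair $203.62: household furniture → 9% → $18.33
Winter coat $265.25: apparel → 4.75% + 2.25% surcharge = 7% → $18.57
Rain jacket $133.93: apparel → 4.75% → $6.36
Total tax = $0.77 + $55.83 + $3.48 + $18.33 + $18.57 + $6.36 = $103.34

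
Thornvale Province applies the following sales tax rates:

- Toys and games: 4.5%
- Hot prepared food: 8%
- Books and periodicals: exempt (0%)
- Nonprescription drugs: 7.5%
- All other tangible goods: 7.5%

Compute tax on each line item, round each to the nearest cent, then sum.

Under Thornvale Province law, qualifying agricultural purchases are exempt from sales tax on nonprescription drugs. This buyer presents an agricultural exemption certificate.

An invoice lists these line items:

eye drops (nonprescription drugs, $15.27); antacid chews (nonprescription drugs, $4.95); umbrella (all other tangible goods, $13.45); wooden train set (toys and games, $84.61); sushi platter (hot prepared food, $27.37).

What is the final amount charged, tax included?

$152.66

Eye drops $15.27: nonprescription drugs, buyer-exempt → 0% → $0.00
Antacid chews $4.95: nonprescription drugs, buyer-exempt → 0% → $0.00
Umbrella $13.45: all other tangible goods → 7.5% → $1.01
Wooden train set $84.61: toys and games → 4.5% → $3.81
Sushi platter $27.37: hot prepared food → 8% → $2.19
Subtotal = $145.65; tax = $7.01; total due = $152.66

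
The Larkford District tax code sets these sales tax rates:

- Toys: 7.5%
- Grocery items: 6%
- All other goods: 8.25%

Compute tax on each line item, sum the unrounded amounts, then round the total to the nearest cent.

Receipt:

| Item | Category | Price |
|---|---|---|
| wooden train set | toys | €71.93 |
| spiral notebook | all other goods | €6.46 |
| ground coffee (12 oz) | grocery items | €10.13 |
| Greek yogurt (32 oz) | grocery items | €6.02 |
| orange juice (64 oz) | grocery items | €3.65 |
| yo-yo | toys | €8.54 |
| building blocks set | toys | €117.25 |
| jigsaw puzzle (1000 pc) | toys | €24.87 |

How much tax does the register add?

Wooden train set €71.93: toys → 7.5% → €5.39475
Spiral notebook €6.46: all other goods → 8.25% → €0.53295
Ground coffee (12 oz) €10.13: grocery items → 6% → €0.6078
Greek yogurt (32 oz) €6.02: grocery items → 6% → €0.3612
Orange juice (64 oz) €3.65: grocery items → 6% → €0.219
Yo-yo €8.54: toys → 7.5% → €0.6405
Building blocks set €117.25: toys → 7.5% → €8.79375
Jigsaw puzzle (1000 pc) €24.87: toys → 7.5% → €1.86525
Unrounded tax sum = €18.4152 → €18.42

€18.42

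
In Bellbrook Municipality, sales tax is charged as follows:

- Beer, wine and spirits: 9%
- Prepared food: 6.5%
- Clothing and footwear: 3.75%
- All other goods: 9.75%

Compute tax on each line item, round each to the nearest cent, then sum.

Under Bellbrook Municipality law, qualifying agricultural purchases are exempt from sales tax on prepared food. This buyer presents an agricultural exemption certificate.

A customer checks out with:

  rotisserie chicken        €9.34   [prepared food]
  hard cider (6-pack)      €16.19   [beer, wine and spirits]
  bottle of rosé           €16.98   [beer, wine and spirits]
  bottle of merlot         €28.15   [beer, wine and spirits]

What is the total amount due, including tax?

Rotisserie chicken €9.34: prepared food, buyer-exempt → 0% → €0.00
Hard cider (6-pack) €16.19: beer, wine and spirits → 9% → €1.46
Bottle of rosé €16.98: beer, wine and spirits → 9% → €1.53
Bottle of merlot €28.15: beer, wine and spirits → 9% → €2.53
Subtotal = €70.66; tax = €5.52; total due = €76.18

€76.18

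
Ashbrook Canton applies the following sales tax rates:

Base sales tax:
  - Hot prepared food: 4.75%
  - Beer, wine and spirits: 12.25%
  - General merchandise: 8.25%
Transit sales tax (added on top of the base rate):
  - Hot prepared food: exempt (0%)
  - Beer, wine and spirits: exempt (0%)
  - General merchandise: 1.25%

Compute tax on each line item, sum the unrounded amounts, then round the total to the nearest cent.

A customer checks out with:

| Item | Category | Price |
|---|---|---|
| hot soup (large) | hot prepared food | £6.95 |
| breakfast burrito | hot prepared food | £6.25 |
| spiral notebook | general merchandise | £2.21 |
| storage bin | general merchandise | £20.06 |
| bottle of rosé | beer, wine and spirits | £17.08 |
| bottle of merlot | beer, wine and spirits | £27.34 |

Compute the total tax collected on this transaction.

£8.18

Hot soup (large) £6.95: hot prepared food → 4.75% + 0% transit = 4.75% → £0.330125
Breakfast burrito £6.25: hot prepared food → 4.75% + 0% transit = 4.75% → £0.296875
Spiral notebook £2.21: general merchandise → 8.25% + 1.25% transit = 9.5% → £0.20995
Storage bin £20.06: general merchandise → 8.25% + 1.25% transit = 9.5% → £1.9057
Bottle of rosé £17.08: beer, wine and spirits → 12.25% + 0% transit = 12.25% → £2.0923
Bottle of merlot £27.34: beer, wine and spirits → 12.25% + 0% transit = 12.25% → £3.34915
Unrounded tax sum = £8.1841 → £8.18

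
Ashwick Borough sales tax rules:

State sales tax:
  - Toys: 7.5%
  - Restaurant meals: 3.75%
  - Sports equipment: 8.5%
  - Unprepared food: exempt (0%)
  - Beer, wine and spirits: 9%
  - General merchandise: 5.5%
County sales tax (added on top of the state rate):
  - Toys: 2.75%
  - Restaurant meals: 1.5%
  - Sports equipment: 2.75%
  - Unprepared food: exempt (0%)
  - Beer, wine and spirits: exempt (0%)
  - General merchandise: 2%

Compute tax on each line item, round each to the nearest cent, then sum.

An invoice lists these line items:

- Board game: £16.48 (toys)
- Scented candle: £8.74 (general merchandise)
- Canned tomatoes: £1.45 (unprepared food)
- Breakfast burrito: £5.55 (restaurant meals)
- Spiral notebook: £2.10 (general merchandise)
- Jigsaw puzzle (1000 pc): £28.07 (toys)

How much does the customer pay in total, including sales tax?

£68.07

Board game £16.48: toys → 7.5% + 2.75% county = 10.25% → £1.69
Scented candle £8.74: general merchandise → 5.5% + 2% county = 7.5% → £0.66
Canned tomatoes £1.45: unprepared food → 0% + 0% county = 0% → £0.00
Breakfast burrito £5.55: restaurant meals → 3.75% + 1.5% county = 5.25% → £0.29
Spiral notebook £2.10: general merchandise → 5.5% + 2% county = 7.5% → £0.16
Jigsaw puzzle (1000 pc) £28.07: toys → 7.5% + 2.75% county = 10.25% → £2.88
Subtotal = £62.39; tax = £5.68; total due = £68.07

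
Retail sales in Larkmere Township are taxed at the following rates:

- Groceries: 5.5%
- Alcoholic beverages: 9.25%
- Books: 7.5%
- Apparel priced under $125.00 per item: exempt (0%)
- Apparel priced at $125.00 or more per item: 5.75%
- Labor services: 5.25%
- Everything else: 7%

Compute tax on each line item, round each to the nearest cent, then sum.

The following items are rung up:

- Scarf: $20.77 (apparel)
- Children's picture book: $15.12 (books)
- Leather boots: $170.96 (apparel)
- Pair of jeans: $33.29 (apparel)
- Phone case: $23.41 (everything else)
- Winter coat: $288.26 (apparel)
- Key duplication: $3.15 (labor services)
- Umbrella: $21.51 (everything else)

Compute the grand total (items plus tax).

$607.32

Scarf $20.77: apparel, under $125.00 → 0% → $0.00
Children's picture book $15.12: books → 7.5% → $1.13
Leather boots $170.96: apparel, $125.00 or more → 5.75% → $9.83
Pair of jeans $33.29: apparel, under $125.00 → 0% → $0.00
Phone case $23.41: everything else → 7% → $1.64
Winter coat $288.26: apparel, $125.00 or more → 5.75% → $16.57
Key duplication $3.15: labor services → 5.25% → $0.17
Umbrella $21.51: everything else → 7% → $1.51
Subtotal = $576.47; tax = $30.85; total due = $607.32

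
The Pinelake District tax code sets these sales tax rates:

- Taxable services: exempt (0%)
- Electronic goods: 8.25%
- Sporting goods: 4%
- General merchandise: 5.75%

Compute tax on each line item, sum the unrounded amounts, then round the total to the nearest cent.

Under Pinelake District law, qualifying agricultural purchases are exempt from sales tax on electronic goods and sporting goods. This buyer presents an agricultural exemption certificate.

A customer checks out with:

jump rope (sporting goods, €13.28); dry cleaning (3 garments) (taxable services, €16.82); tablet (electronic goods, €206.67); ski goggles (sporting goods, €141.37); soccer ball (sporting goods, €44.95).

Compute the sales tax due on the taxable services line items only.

€0.00

Dry cleaning (3 garments) €16.82: taxable services → 0% → €0.00
Tax on taxable services: unrounded sum = €0.00 → €0.00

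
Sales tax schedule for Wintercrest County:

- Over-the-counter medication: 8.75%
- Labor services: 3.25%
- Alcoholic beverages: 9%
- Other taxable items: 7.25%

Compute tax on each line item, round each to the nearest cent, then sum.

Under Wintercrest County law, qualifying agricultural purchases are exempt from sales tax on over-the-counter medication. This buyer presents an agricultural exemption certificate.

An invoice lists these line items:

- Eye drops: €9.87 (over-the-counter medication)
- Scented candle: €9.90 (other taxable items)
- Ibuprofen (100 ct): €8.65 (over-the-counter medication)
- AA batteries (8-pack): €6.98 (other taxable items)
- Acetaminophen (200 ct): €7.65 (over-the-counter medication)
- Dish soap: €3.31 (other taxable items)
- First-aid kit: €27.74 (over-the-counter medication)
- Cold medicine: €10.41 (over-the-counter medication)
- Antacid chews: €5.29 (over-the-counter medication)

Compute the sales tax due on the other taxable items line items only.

Scented candle €9.90: other taxable items → 7.25% → €0.72
AA batteries (8-pack) €6.98: other taxable items → 7.25% → €0.51
Dish soap €3.31: other taxable items → 7.25% → €0.24
Tax on other taxable items = €0.72 + €0.51 + €0.24 = €1.47

€1.47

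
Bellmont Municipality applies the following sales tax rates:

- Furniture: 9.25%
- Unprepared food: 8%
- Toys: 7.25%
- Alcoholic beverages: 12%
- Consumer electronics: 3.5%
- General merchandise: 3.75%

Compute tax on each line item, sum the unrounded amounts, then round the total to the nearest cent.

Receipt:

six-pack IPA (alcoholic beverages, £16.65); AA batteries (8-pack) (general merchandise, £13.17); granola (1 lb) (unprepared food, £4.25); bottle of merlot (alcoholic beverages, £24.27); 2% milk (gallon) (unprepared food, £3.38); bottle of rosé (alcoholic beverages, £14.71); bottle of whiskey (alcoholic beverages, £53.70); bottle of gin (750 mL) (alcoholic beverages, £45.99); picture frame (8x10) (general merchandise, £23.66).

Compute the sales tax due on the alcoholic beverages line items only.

£18.64

Six-pack IPA £16.65: alcoholic beverages → 12% → £1.998
Bottle of merlot £24.27: alcoholic beverages → 12% → £2.9124
Bottle of rosé £14.71: alcoholic beverages → 12% → £1.7652
Bottle of whiskey £53.70: alcoholic beverages → 12% → £6.444
Bottle of gin (750 mL) £45.99: alcoholic beverages → 12% → £5.5188
Tax on alcoholic beverages: unrounded sum = £18.6384 → £18.64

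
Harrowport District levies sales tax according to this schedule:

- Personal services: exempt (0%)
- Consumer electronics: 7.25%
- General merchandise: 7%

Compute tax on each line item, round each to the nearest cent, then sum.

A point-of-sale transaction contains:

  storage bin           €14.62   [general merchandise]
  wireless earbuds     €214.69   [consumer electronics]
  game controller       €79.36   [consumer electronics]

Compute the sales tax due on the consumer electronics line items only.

€21.32

Wireless earbuds €214.69: consumer electronics → 7.25% → €15.57
Game controller €79.36: consumer electronics → 7.25% → €5.75
Tax on consumer electronics = €15.57 + €5.75 = €21.32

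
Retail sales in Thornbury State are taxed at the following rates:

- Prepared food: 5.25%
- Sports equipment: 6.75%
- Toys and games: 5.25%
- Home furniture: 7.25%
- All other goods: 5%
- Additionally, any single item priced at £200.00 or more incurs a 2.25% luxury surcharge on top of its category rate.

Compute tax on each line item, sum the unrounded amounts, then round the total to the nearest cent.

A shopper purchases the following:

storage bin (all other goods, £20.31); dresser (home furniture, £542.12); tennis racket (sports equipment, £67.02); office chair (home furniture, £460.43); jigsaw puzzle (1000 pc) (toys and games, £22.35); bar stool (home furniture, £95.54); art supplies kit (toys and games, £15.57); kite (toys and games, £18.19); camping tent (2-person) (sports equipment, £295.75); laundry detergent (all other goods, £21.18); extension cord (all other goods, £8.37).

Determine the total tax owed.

£138.75

Storage bin £20.31: all other goods → 5% → £1.0155
Dresser £542.12: home furniture → 7.25% + 2.25% surcharge = 9.5% → £51.5014
Tennis racket £67.02: sports equipment → 6.75% → £4.52385
Office chair £460.43: home furniture → 7.25% + 2.25% surcharge = 9.5% → £43.74085
Jigsaw puzzle (1000 pc) £22.35: toys and games → 5.25% → £1.173375
Bar stool £95.54: home furniture → 7.25% → £6.92665
Art supplies kit £15.57: toys and games → 5.25% → £0.817425
Kite £18.19: toys and games → 5.25% → £0.954975
Camping tent (2-person) £295.75: sports equipment → 6.75% + 2.25% surcharge = 9% → £26.6175
Laundry detergent £21.18: all other goods → 5% → £1.059
Extension cord £8.37: all other goods → 5% → £0.4185
Unrounded tax sum = £138.749025 → £138.75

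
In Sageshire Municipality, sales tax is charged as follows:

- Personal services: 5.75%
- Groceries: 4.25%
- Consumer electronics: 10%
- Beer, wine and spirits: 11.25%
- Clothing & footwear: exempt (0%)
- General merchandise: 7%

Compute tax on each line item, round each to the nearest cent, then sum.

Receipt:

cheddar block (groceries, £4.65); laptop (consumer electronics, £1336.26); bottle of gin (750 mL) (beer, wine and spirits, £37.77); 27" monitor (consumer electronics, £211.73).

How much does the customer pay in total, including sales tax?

Cheddar block £4.65: groceries → 4.25% → £0.20
Laptop £1336.26: consumer electronics → 10% → £133.63
Bottle of gin (750 mL) £37.77: beer, wine and spirits → 11.25% → £4.25
27" monitor £211.73: consumer electronics → 10% → £21.17
Subtotal = £1590.41; tax = £159.25; total due = £1749.66

£1749.66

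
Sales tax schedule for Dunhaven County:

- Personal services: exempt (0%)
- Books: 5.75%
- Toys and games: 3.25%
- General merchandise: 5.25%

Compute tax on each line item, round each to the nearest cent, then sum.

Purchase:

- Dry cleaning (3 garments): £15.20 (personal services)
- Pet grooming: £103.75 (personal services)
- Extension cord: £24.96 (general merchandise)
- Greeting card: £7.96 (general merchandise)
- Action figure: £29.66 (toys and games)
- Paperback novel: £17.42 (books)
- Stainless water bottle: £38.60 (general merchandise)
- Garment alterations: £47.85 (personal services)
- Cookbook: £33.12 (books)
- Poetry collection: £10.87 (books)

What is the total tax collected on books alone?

Paperback novel £17.42: books → 5.75% → £1.00
Cookbook £33.12: books → 5.75% → £1.90
Poetry collection £10.87: books → 5.75% → £0.63
Tax on books = £1.00 + £1.90 + £0.63 = £3.53

£3.53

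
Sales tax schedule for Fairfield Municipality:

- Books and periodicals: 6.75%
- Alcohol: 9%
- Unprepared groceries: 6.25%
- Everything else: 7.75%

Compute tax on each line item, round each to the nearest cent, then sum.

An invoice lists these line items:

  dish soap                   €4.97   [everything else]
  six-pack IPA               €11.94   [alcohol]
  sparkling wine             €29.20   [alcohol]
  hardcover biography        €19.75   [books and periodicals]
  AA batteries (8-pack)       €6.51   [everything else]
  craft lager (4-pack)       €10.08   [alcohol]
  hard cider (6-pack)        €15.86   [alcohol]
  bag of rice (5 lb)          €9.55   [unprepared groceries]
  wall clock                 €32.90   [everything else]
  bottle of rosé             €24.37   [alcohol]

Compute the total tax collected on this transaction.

Dish soap €4.97: everything else → 7.75% → €0.39
Six-pack IPA €11.94: alcohol → 9% → €1.07
Sparkling wine €29.20: alcohol → 9% → €2.63
Hardcover biography €19.75: books and periodicals → 6.75% → €1.33
AA batteries (8-pack) €6.51: everything else → 7.75% → €0.50
Craft lager (4-pack) €10.08: alcohol → 9% → €0.91
Hard cider (6-pack) €15.86: alcohol → 9% → €1.43
Bag of rice (5 lb) €9.55: unprepared groceries → 6.25% → €0.60
Wall clock €32.90: everything else → 7.75% → €2.55
Bottle of rosé €24.37: alcohol → 9% → €2.19
Total tax = €0.39 + €1.07 + €2.63 + €1.33 + €0.50 + €0.91 + €1.43 + €0.60 + €2.55 + €2.19 = €13.60

€13.60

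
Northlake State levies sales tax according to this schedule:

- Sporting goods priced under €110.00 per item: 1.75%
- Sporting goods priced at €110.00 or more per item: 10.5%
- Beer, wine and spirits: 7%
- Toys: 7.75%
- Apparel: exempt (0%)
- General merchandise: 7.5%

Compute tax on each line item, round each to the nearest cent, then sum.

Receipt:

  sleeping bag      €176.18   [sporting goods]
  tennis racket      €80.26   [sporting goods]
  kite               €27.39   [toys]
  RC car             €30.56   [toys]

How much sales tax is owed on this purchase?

€24.39

Sleeping bag €176.18: sporting goods, €110.00 or more → 10.5% → €18.50
Tennis racket €80.26: sporting goods, under €110.00 → 1.75% → €1.40
Kite €27.39: toys → 7.75% → €2.12
RC car €30.56: toys → 7.75% → €2.37
Total tax = €18.50 + €1.40 + €2.12 + €2.37 = €24.39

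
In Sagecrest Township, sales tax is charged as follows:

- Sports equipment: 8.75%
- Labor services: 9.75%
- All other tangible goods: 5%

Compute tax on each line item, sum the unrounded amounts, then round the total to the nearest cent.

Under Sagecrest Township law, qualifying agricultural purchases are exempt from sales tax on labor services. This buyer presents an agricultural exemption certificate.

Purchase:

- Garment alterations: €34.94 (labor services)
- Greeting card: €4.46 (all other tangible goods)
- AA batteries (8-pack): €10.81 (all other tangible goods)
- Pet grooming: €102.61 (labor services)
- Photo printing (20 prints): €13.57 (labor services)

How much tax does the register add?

€0.76

Garment alterations €34.94: labor services, buyer-exempt → 0% → €0.00
Greeting card €4.46: all other tangible goods → 5% → €0.223
AA batteries (8-pack) €10.81: all other tangible goods → 5% → €0.5405
Pet grooming €102.61: labor services, buyer-exempt → 0% → €0.00
Photo printing (20 prints) €13.57: labor services, buyer-exempt → 0% → €0.00
Unrounded tax sum = €0.7635 → €0.76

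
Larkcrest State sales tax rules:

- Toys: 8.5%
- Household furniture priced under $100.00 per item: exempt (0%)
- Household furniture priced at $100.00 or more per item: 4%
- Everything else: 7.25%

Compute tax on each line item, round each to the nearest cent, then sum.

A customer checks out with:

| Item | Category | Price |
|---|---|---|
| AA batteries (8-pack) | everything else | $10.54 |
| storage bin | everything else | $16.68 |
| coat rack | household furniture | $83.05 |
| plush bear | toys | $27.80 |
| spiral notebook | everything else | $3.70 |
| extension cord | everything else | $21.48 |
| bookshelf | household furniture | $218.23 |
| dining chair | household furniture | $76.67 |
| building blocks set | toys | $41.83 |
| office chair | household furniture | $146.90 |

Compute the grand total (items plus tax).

$671.21

AA batteries (8-pack) $10.54: everything else → 7.25% → $0.76
Storage bin $16.68: everything else → 7.25% → $1.21
Coat rack $83.05: household furniture, under $100.00 → 0% → $0.00
Plush bear $27.80: toys → 8.5% → $2.36
Spiral notebook $3.70: everything else → 7.25% → $0.27
Extension cord $21.48: everything else → 7.25% → $1.56
Bookshelf $218.23: household furniture, $100.00 or more → 4% → $8.73
Dining chair $76.67: household furniture, under $100.00 → 0% → $0.00
Building blocks set $41.83: toys → 8.5% → $3.56
Office chair $146.90: household furniture, $100.00 or more → 4% → $5.88
Subtotal = $646.88; tax = $24.33; total due = $671.21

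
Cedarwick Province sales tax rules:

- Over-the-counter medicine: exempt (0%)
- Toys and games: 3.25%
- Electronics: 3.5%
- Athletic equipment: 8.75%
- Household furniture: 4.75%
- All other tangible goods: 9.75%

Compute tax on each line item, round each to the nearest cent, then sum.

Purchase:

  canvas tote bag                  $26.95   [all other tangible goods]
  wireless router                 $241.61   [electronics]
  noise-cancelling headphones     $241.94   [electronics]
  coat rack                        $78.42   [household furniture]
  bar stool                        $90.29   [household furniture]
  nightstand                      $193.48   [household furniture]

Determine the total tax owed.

Canvas tote bag $26.95: all other tangible goods → 9.75% → $2.63
Wireless router $241.61: electronics → 3.5% → $8.46
Noise-cancelling headphones $241.94: electronics → 3.5% → $8.47
Coat rack $78.42: household furniture → 4.75% → $3.72
Bar stool $90.29: household furniture → 4.75% → $4.29
Nightstand $193.48: household furniture → 4.75% → $9.19
Total tax = $2.63 + $8.46 + $8.47 + $3.72 + $4.29 + $9.19 = $36.76

$36.76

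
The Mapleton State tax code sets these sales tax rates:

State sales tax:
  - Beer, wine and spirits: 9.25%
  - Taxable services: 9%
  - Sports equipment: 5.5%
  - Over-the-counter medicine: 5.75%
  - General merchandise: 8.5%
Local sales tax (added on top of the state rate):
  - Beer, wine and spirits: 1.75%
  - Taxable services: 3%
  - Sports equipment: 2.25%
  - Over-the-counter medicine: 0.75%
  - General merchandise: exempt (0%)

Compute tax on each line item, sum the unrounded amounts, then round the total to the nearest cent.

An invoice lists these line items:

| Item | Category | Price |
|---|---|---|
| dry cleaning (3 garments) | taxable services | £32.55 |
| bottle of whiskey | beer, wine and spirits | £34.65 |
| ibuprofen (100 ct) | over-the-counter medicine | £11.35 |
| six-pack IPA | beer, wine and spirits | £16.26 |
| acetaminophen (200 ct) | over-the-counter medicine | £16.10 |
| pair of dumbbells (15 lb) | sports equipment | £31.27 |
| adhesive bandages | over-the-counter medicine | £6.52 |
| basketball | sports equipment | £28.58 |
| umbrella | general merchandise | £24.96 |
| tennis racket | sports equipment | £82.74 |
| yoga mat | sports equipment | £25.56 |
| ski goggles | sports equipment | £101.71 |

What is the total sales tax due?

Dry cleaning (3 garments) £32.55: taxable services → 9% + 3% local = 12% → £3.906
Bottle of whiskey £34.65: beer, wine and spirits → 9.25% + 1.75% local = 11% → £3.8115
Ibuprofen (100 ct) £11.35: over-the-counter medicine → 5.75% + 0.75% local = 6.5% → £0.73775
Six-pack IPA £16.26: beer, wine and spirits → 9.25% + 1.75% local = 11% → £1.7886
Acetaminophen (200 ct) £16.10: over-the-counter medicine → 5.75% + 0.75% local = 6.5% → £1.0465
Pair of dumbbells (15 lb) £31.27: sports equipment → 5.5% + 2.25% local = 7.75% → £2.423425
Adhesive bandages £6.52: over-the-counter medicine → 5.75% + 0.75% local = 6.5% → £0.4238
Basketball £28.58: sports equipment → 5.5% + 2.25% local = 7.75% → £2.21495
Umbrella £24.96: general merchandise → 8.5% + 0% local = 8.5% → £2.1216
Tennis racket £82.74: sports equipment → 5.5% + 2.25% local = 7.75% → £6.41235
Yoga mat £25.56: sports equipment → 5.5% + 2.25% local = 7.75% → £1.9809
Ski goggles £101.71: sports equipment → 5.5% + 2.25% local = 7.75% → £7.882525
Unrounded tax sum = £34.7499 → £34.75

£34.75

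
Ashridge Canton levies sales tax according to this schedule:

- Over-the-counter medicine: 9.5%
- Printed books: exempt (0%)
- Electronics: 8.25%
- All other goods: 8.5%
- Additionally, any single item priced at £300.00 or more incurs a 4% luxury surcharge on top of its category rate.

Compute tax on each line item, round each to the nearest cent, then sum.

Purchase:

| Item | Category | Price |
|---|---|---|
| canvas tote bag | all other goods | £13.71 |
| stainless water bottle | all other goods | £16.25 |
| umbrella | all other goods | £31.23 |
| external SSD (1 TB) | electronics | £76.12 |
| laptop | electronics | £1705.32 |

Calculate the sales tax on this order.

Canvas tote bag £13.71: all other goods → 8.5% → £1.17
Stainless water bottle £16.25: all other goods → 8.5% → £1.38
Umbrella £31.23: all other goods → 8.5% → £2.65
External SSD (1 TB) £76.12: electronics → 8.25% → £6.28
Laptop £1705.32: electronics → 8.25% + 4% surcharge = 12.25% → £208.90
Total tax = £1.17 + £1.38 + £2.65 + £6.28 + £208.90 = £220.38

£220.38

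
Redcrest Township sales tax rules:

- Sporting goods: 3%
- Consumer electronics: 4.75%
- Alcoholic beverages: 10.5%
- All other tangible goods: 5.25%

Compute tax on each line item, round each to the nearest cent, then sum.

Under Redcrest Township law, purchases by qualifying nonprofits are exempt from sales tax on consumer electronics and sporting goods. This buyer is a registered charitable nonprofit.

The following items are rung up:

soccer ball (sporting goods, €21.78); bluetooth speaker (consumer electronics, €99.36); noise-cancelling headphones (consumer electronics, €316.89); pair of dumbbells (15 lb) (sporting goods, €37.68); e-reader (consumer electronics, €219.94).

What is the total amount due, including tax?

€695.65

Soccer ball €21.78: sporting goods, buyer-exempt → 0% → €0.00
Bluetooth speaker €99.36: consumer electronics, buyer-exempt → 0% → €0.00
Noise-cancelling headphones €316.89: consumer electronics, buyer-exempt → 0% → €0.00
Pair of dumbbells (15 lb) €37.68: sporting goods, buyer-exempt → 0% → €0.00
E-reader €219.94: consumer electronics, buyer-exempt → 0% → €0.00
Subtotal = €695.65; tax = €0.00; total due = €695.65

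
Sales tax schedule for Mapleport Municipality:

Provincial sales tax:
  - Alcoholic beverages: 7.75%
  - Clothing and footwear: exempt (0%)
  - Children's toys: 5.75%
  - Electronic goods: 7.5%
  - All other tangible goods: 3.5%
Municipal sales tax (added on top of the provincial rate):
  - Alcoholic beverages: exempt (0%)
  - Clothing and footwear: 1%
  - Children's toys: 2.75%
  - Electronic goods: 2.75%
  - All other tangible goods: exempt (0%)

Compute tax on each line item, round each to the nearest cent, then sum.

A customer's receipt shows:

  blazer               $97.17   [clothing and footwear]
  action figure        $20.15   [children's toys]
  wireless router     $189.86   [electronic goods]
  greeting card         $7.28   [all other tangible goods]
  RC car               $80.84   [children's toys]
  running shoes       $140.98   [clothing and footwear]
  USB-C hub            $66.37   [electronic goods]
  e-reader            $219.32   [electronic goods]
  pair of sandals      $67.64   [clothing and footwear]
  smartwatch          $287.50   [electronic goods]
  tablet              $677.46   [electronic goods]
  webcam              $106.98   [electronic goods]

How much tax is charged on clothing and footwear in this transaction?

Blazer $97.17: clothing and footwear → 0% + 1% municipal = 1% → $0.97
Running shoes $140.98: clothing and footwear → 0% + 1% municipal = 1% → $1.41
Pair of sandals $67.64: clothing and footwear → 0% + 1% municipal = 1% → $0.68
Tax on clothing and footwear = $0.97 + $1.41 + $0.68 = $3.06

$3.06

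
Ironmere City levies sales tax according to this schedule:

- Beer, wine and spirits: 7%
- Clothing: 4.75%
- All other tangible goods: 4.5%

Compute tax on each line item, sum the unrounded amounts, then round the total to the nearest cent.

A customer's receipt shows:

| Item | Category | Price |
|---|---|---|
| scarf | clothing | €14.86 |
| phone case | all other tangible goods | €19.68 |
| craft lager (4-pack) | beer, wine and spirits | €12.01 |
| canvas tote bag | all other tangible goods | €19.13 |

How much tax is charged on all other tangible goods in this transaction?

Phone case €19.68: all other tangible goods → 4.5% → €0.8856
Canvas tote bag €19.13: all other tangible goods → 4.5% → €0.86085
Tax on all other tangible goods: unrounded sum = €1.74645 → €1.75

€1.75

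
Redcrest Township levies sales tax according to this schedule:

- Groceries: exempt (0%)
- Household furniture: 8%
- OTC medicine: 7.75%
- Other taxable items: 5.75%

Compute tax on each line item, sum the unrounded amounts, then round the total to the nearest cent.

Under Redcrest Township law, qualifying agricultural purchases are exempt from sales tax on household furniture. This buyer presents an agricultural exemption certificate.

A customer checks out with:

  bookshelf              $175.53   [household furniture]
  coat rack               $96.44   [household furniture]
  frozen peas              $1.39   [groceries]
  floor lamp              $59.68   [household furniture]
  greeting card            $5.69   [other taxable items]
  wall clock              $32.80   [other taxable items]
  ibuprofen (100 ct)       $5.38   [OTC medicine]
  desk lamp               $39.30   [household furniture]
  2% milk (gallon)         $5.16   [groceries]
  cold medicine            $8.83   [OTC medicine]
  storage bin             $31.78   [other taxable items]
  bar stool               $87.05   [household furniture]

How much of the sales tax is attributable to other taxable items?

Greeting card $5.69: other taxable items → 5.75% → $0.327175
Wall clock $32.80: other taxable items → 5.75% → $1.886
Storage bin $31.78: other taxable items → 5.75% → $1.82735
Tax on other taxable items: unrounded sum = $4.040525 → $4.04

$4.04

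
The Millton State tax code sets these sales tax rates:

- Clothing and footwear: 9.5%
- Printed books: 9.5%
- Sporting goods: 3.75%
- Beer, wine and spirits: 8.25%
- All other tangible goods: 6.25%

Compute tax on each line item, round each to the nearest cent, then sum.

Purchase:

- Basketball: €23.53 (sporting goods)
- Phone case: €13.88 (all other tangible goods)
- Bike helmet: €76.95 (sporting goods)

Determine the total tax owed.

Basketball €23.53: sporting goods → 3.75% → €0.88
Phone case €13.88: all other tangible goods → 6.25% → €0.87
Bike helmet €76.95: sporting goods → 3.75% → €2.89
Total tax = €0.88 + €0.87 + €2.89 = €4.64

€4.64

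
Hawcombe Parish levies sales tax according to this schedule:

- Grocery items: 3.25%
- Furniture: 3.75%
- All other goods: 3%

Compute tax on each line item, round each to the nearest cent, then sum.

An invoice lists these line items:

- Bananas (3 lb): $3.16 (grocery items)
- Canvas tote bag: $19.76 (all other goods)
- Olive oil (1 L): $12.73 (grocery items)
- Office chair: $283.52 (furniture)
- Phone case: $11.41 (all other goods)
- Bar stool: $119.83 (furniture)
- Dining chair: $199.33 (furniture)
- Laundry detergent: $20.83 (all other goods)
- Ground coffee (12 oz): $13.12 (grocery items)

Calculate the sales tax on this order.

Bananas (3 lb) $3.16: grocery items → 3.25% → $0.10
Canvas tote bag $19.76: all other goods → 3% → $0.59
Olive oil (1 L) $12.73: grocery items → 3.25% → $0.41
Office chair $283.52: furniture → 3.75% → $10.63
Phone case $11.41: all other goods → 3% → $0.34
Bar stool $119.83: furniture → 3.75% → $4.49
Dining chair $199.33: furniture → 3.75% → $7.47
Laundry detergent $20.83: all other goods → 3% → $0.62
Ground coffee (12 oz) $13.12: grocery items → 3.25% → $0.43
Total tax = $0.10 + $0.59 + $0.41 + $10.63 + $0.34 + $4.49 + $7.47 + $0.62 + $0.43 = $25.08

$25.08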